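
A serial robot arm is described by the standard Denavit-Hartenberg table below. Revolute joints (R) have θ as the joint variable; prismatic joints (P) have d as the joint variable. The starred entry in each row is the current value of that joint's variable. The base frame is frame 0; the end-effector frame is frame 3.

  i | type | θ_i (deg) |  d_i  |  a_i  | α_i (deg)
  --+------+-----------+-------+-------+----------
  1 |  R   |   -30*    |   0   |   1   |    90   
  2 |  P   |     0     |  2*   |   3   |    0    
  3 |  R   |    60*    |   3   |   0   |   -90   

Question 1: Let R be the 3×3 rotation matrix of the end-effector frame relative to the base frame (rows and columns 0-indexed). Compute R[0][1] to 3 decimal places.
0.500

End-effector y-axis (col 1 of R) = (0.5000,0.8660,-0.0000)
R[0][1] = 0.5000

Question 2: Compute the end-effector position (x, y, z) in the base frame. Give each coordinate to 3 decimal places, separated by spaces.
0.964 -6.330 0.000

after link 1: o_1 = (0.8660, -0.5000, 0.0000)
after link 2: o_2 = (2.4641, -3.7321, 0.0000)
after link 3: o_3 = (0.9641, -6.3301, 0.0000)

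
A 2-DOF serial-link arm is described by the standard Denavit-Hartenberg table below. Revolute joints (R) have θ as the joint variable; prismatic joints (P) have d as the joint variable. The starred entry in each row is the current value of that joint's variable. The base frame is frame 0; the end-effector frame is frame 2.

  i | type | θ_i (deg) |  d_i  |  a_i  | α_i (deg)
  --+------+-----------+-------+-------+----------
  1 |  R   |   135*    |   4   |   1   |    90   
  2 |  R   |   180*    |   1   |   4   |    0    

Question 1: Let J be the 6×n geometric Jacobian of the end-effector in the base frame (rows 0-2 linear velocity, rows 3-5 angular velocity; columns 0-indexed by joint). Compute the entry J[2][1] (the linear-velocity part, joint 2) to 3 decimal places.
-4.000

axis z_1 = (0.7071,0.7071,0.0000); lever o_n−o_1 = (3.5355,-2.1213,0.0000)
cross product → J_v[:, 1] = (0.0000,-0.0000,-4.0000)
J_ω[:, 1] = z_1
entry J[2][1] = -4.0000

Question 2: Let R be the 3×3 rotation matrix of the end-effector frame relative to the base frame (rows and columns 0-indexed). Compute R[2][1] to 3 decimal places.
End-effector y-axis (col 1 of R) = (0.0000,-0.0000,-1.0000)
R[2][1] = -1.0000

-1.000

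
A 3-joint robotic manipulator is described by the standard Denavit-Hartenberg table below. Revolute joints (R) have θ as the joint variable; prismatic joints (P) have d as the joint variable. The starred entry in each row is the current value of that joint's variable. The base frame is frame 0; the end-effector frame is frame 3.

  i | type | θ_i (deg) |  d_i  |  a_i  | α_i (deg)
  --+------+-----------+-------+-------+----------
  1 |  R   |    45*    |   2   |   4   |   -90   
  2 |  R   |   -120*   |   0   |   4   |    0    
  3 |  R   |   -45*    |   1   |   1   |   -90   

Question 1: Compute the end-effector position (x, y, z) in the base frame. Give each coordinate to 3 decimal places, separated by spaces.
after link 1: o_1 = (2.8284, 2.8284, 2.0000)
after link 2: o_2 = (1.4142, 1.4142, 5.4641)
after link 3: o_3 = (0.0241, 1.4383, 5.7229)

0.024 1.438 5.723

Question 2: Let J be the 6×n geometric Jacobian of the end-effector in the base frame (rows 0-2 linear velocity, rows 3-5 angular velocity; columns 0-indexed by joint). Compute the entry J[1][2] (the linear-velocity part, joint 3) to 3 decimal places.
0.183

axis z_2 = (-0.7071,0.7071,0.0000); lever o_n−o_2 = (-1.3901,0.0241,0.2588)
cross product → J_v[:, 2] = (0.1830,0.1830,0.9659)
J_ω[:, 2] = z_2
entry J[1][2] = 0.1830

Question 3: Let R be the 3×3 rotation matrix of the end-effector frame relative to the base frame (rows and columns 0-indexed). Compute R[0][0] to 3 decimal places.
-0.683

End-effector x-axis (col 0 of R) = (-0.6830,-0.6830,0.2588)
R[0][0] = -0.6830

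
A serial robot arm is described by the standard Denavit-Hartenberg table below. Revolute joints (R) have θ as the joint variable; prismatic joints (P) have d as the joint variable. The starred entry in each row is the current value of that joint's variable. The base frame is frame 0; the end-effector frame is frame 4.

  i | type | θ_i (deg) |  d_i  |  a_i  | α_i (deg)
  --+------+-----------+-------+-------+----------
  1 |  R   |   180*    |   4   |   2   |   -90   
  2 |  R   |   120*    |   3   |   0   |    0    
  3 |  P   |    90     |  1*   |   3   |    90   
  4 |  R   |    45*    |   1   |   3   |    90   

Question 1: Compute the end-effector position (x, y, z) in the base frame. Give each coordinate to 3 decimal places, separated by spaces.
2.935 -6.121 5.695

after link 1: o_1 = (-2.0000, 0.0000, 4.0000)
after link 2: o_2 = (-2.0000, -3.0000, 4.0000)
after link 3: o_3 = (0.5981, -4.0000, 5.5000)
after link 4: o_4 = (2.9352, -6.1213, 5.6946)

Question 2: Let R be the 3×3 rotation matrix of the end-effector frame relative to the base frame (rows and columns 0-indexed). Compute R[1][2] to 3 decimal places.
0.707

End-effector z-axis (col 2 of R) = (0.6124,0.7071,0.3536)
R[1][2] = 0.7071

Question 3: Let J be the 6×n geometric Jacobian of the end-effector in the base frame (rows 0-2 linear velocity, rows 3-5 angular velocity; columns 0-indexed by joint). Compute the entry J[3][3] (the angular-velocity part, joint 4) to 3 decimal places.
axis z_3 = (0.5000,-0.0000,-0.8660); lever o_n−o_3 = (2.3371,-2.1213,0.1946)
cross product → J_v[:, 3] = (-1.8371,-2.1213,-1.0607)
J_ω[:, 3] = z_3
entry J[3][3] = 0.5000

0.500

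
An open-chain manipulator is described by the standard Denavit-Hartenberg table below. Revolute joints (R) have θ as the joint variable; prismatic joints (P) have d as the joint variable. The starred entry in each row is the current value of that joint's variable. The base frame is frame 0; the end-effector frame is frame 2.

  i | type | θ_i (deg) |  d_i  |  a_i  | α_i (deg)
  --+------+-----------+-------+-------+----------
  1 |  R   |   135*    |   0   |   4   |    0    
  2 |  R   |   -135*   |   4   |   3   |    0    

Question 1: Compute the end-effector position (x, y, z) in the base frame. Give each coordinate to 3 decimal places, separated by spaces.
after link 1: o_1 = (-2.8284, 2.8284, 0.0000)
after link 2: o_2 = (0.1716, 2.8284, 4.0000)

0.172 2.828 4.000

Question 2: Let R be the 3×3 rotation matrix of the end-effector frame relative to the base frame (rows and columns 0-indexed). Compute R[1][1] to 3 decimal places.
1.000

End-effector y-axis (col 1 of R) = (0.0000,1.0000,0.0000)
R[1][1] = 1.0000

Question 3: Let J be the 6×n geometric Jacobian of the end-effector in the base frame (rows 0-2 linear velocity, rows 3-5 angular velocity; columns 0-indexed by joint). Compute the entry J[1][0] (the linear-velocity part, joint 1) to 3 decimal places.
0.172

axis z_0 = ẑ; lever o_n−o_0 = (0.1716,2.8284,4.0000)
cross product → J_v[:, 0] = (-2.8284,0.1716,0.0000)
J_ω[:, 0] = z_0
entry J[1][0] = 0.1716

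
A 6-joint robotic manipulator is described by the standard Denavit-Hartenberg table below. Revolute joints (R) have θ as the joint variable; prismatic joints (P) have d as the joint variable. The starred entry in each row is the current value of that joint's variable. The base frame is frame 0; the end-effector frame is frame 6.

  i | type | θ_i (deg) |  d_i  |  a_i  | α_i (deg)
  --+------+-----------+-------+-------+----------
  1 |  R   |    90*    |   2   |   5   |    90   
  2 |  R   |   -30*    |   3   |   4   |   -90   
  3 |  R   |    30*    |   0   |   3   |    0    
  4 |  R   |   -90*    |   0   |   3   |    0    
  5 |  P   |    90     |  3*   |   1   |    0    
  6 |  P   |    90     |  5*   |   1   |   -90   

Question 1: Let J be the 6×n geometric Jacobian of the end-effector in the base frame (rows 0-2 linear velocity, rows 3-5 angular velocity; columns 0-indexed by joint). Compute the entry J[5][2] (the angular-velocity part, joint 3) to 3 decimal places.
axis z_2 = (0.0000,0.5000,0.8660); lever o_n−o_2 = (-0.2679,7.8660,4.6962)
cross product → J_v[:, 2] = (-4.4641,-0.2321,0.1340)
J_ω[:, 2] = z_2
entry J[5][2] = 0.8660

0.866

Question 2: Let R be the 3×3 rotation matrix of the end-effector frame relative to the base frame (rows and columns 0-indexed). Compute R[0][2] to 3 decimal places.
0.500

End-effector z-axis (col 2 of R) = (0.5000,-0.7500,0.4330)
R[0][2] = 0.5000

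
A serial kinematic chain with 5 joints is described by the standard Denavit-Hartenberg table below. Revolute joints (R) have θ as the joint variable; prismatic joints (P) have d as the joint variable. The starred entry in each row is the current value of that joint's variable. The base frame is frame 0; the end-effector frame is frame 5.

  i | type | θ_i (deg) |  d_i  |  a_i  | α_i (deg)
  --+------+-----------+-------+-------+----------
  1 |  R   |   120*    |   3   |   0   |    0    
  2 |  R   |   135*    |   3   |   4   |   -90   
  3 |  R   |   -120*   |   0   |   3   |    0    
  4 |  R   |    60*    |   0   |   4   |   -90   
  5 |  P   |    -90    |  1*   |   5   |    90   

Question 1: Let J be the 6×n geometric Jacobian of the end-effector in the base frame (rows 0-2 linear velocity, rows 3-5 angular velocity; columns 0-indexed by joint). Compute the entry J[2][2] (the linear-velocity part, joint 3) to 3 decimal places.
axis z_2 = (0.9659,-0.2588,0.0000); lever o_n−o_2 = (4.4761,-2.6136,5.5622)
cross product → J_v[:, 2] = (-1.4396,-5.3727,-1.3660)
J_ω[:, 2] = z_2
entry J[2][2] = -1.3660

-1.366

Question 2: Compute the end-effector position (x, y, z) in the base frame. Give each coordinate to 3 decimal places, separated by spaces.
after link 1: o_1 = (0.0000, 0.0000, 3.0000)
after link 2: o_2 = (-1.0353, -3.8637, 6.0000)
after link 3: o_3 = (-0.6470, -2.4148, 8.5981)
after link 4: o_4 = (-1.1647, -4.3467, 12.0622)
after link 5: o_5 = (3.4408, -6.4773, 11.5622)

3.441 -6.477 11.562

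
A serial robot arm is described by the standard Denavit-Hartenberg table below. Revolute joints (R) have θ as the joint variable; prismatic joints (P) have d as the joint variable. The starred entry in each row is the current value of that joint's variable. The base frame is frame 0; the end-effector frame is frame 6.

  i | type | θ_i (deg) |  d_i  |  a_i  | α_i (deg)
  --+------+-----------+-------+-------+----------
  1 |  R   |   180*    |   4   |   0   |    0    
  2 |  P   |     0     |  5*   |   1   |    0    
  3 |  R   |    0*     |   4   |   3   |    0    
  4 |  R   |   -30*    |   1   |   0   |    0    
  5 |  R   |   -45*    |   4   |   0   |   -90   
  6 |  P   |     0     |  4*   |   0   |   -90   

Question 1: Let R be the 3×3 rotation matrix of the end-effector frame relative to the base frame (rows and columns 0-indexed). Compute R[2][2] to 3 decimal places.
End-effector z-axis (col 2 of R) = (-0.0000,-0.0000,-1.0000)
R[2][2] = -1.0000

-1.000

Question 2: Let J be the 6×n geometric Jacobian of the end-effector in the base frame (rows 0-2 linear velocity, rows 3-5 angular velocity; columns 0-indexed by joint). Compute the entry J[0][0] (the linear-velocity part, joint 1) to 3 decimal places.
axis z_0 = ẑ; lever o_n−o_0 = (-7.8637,-1.0353,18.0000)
cross product → J_v[:, 0] = (1.0353,-7.8637,0.0000)
J_ω[:, 0] = z_0
entry J[0][0] = 1.0353

1.035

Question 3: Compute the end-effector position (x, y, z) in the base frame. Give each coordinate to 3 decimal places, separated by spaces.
-7.864 -1.035 18.000

after link 1: o_1 = (0.0000, 0.0000, 4.0000)
after link 2: o_2 = (-1.0000, 0.0000, 9.0000)
after link 3: o_3 = (-4.0000, 0.0000, 13.0000)
after link 4: o_4 = (-4.0000, 0.0000, 14.0000)
after link 5: o_5 = (-4.0000, 0.0000, 18.0000)
after link 6: o_6 = (-7.8637, -1.0353, 18.0000)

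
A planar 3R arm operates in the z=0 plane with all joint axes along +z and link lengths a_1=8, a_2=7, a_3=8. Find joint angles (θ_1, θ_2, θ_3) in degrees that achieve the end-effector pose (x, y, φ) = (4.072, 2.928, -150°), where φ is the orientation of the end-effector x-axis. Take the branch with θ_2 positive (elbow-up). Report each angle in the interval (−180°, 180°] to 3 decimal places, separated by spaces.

wrist centre = target − a_3·(cos φ, sin φ) = (11.0002, 6.9280)
cos θ_2 = (169.0017−8²−7²)/(2·8·7) = 0.5000; θ_2 = 59.9990° (elbow-up)
β = atan2(6.9280,11.0002) = 32.2030°; ψ = atan2(6.0621,11.5001) = 27.7953°
θ_1 = β − ψ = 4.4077°
θ_3 = φ − θ_1 − θ_2 = 145.5933° (wrapped to (-180°,180°])

4.408 59.999 145.593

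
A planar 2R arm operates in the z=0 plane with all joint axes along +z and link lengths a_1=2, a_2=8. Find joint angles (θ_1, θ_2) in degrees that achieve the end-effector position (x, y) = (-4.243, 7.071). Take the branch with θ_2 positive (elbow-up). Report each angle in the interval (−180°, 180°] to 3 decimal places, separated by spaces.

45.006 89.996

cos θ_2 = (68.0021−2²−8²)/(2·2·8) = 0.0001; θ_2 = 89.9963° (elbow-up)
β = atan2(7.0710,-4.2430) = 120.9661°; ψ = atan2(8.0000,2.0005) = 75.9602°
θ_1 = β − ψ = 45.0059°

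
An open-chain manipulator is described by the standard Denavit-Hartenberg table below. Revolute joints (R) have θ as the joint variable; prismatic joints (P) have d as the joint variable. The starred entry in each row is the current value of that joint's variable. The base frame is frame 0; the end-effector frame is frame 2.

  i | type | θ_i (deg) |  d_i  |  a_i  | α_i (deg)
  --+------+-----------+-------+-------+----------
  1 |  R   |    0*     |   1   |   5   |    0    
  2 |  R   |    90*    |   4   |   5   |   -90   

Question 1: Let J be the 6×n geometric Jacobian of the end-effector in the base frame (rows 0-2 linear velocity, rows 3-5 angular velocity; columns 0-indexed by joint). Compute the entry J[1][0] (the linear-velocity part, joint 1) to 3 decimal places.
axis z_0 = ẑ; lever o_n−o_0 = (5.0000,5.0000,5.0000)
cross product → J_v[:, 0] = (-5.0000,5.0000,0.0000)
J_ω[:, 0] = z_0
entry J[1][0] = 5.0000

5.000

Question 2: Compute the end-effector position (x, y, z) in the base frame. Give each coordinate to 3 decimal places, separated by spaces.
5.000 5.000 5.000

after link 1: o_1 = (5.0000, 0.0000, 1.0000)
after link 2: o_2 = (5.0000, 5.0000, 5.0000)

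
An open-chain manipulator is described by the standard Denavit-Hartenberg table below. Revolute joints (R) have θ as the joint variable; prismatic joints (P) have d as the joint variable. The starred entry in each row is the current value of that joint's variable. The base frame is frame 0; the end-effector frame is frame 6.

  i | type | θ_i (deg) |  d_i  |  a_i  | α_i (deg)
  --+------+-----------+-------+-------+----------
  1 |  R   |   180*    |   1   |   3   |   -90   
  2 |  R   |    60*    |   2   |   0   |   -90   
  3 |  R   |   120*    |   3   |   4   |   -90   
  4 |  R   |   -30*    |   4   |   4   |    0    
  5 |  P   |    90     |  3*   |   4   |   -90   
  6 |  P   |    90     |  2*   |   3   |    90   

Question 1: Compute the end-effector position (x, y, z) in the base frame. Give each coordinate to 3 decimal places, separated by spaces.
after link 1: o_1 = (-3.0000, 0.0000, 1.0000)
after link 2: o_2 = (-3.0000, -2.0000, 1.0000)
after link 3: o_3 = (0.5981, 1.4641, 1.2321)
after link 4: o_4 = (4.9282, 2.4641, 4.7321)
after link 5: o_5 = (3.7272, 2.6962, 9.5801)
after link 6: o_6 = (1.1292, 2.6962, 7.0801)

1.129 2.696 7.080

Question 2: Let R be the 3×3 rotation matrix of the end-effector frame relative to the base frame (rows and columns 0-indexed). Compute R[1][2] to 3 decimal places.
0.433

End-effector z-axis (col 2 of R) = (-0.6250,0.4330,0.6495)
R[1][2] = 0.4330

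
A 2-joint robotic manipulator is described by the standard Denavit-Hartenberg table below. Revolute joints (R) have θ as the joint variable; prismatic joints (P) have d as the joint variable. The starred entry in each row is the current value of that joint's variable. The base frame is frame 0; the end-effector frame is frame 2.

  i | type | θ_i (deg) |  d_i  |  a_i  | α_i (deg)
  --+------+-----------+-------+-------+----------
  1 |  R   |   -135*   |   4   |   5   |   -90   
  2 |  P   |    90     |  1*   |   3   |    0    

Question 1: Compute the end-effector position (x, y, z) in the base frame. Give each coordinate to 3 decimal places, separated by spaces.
after link 1: o_1 = (-3.5355, -3.5355, 4.0000)
after link 2: o_2 = (-2.8284, -4.2426, 1.0000)

-2.828 -4.243 1.000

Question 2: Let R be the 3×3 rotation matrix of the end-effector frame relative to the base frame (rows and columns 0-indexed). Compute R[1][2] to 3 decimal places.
End-effector z-axis (col 2 of R) = (0.7071,-0.7071,0.0000)
R[1][2] = -0.7071

-0.707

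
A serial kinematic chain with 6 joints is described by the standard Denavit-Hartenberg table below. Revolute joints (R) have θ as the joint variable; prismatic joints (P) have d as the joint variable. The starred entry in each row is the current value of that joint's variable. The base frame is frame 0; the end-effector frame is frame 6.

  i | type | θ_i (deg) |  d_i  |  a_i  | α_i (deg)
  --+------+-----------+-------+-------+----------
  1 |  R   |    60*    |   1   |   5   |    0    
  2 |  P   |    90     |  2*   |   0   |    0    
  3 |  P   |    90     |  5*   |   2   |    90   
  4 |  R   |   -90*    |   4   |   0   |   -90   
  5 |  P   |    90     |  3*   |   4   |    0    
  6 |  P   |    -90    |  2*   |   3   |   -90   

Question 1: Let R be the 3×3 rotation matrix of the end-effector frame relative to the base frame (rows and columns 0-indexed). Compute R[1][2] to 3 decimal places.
End-effector z-axis (col 2 of R) = (0.8660,-0.5000,-0.0000)
R[1][2] = -0.5000

-0.500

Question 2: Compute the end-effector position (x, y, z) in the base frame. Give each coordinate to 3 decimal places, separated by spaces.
-1.000 -1.732 5.000

after link 1: o_1 = (2.5000, 4.3301, 1.0000)
after link 2: o_2 = (2.5000, 4.3301, 3.0000)
after link 3: o_3 = (1.5000, 2.5981, 8.0000)
after link 4: o_4 = (-1.9641, 4.5981, 8.0000)
after link 5: o_5 = (-0.0000, -0.0000, 8.0000)
after link 6: o_6 = (-1.0000, -1.7321, 5.0000)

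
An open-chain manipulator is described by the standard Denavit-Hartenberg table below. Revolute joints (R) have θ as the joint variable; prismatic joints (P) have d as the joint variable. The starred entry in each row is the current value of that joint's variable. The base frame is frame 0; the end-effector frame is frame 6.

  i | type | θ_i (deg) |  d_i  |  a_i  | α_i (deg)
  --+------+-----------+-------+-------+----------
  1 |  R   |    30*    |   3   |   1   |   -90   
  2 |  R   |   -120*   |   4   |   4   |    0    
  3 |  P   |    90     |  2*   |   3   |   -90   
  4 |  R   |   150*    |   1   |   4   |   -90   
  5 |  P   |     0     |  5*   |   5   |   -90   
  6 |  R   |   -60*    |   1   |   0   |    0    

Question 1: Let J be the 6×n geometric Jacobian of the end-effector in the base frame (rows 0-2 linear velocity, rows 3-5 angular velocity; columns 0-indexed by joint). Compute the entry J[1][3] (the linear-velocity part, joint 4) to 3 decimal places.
axis z_3 = (0.4330,0.2500,-0.8660); lever o_n−o_3 = (-7.6357,-4.6046,-5.1471)
cross product → J_v[:, 3] = (-5.2745,8.8415,-0.0849)
J_ω[:, 3] = z_3
entry J[1][3] = 8.8415

8.842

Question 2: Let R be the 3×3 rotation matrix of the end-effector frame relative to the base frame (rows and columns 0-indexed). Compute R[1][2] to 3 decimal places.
End-effector z-axis (col 2 of R) = (-0.4330,-0.2500,0.8660)
R[1][2] = -0.2500

-0.250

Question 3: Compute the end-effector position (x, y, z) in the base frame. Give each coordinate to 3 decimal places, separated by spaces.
-9.252 1.391 2.817

after link 1: o_1 = (0.8660, 0.5000, 3.0000)
after link 2: o_2 = (-2.8660, 2.9641, 6.4641)
after link 3: o_3 = (-1.6160, 5.9952, 7.9641)
after link 4: o_4 = (-2.7811, 3.0131, 5.3660)
after link 5: o_5 = (-8.8187, 1.6405, 1.9510)
after link 6: o_6 = (-9.2518, 1.3905, 2.8170)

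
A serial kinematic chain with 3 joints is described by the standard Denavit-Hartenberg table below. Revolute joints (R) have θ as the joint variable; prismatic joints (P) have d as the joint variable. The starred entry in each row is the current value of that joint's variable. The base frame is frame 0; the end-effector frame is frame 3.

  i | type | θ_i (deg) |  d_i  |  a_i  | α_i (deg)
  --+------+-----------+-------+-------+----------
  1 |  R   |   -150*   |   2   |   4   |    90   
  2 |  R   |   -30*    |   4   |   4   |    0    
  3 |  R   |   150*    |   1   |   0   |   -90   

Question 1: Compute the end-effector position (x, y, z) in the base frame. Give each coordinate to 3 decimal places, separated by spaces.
after link 1: o_1 = (-3.4641, -2.0000, 2.0000)
after link 2: o_2 = (-8.4641, -0.2679, 0.0000)
after link 3: o_3 = (-8.9641, 0.5981, 0.0000)

-8.964 0.598 0.000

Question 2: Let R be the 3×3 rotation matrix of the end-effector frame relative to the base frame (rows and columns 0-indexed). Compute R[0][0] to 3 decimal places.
End-effector x-axis (col 0 of R) = (0.4330,0.2500,0.8660)
R[0][0] = 0.4330

0.433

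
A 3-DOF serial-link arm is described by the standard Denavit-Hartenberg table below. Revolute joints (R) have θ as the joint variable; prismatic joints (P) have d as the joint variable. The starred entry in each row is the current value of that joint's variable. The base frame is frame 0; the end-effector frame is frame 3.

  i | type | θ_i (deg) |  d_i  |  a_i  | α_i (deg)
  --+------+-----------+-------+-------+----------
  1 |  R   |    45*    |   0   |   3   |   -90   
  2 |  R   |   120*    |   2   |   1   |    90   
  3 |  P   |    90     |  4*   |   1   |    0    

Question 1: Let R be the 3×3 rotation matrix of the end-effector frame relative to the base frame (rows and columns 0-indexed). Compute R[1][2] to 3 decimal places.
0.612

End-effector z-axis (col 2 of R) = (0.6124,0.6124,-0.5000)
R[1][2] = 0.6124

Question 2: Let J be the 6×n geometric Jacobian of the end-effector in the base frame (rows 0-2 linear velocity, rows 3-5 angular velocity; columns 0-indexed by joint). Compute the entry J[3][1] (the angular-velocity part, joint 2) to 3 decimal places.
axis z_1 = (-0.7071,0.7071,0.0000); lever o_n−o_1 = (-0.0254,4.2173,-2.8660)
cross product → J_v[:, 1] = (-2.0266,-2.0266,-2.9641)
J_ω[:, 1] = z_1
entry J[3][1] = -0.7071

-0.707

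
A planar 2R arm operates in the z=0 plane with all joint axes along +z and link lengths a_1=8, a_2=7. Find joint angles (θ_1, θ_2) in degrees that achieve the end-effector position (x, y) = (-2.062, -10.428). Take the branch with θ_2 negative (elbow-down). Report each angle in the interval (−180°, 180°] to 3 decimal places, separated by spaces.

-59.998 -90.003

cos θ_2 = (112.9950−8²−7²)/(2·8·7) = -0.0000; θ_2 = -90.0025° (elbow-down)
β = atan2(-10.4280,-2.0620) = -101.1852°; ψ = atan2(-7.0000,7.9997) = -41.1870°
θ_1 = β − ψ = -59.9982°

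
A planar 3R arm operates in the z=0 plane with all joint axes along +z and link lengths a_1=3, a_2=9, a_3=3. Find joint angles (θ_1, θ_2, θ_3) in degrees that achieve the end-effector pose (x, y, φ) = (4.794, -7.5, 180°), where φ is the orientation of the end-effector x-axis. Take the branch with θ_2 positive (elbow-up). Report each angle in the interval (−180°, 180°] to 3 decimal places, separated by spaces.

wrist centre = target − a_3·(cos φ, sin φ) = (7.7940, -7.5000)
cos θ_2 = (116.9964−3²−9²)/(2·3·9) = 0.4999; θ_2 = 60.0044° (elbow-up)
β = atan2(-7.5000,7.7940) = -43.8987°; ψ = atan2(7.7946,7.4994) = 46.1056°
θ_1 = β − ψ = -90.0044°
θ_3 = φ − θ_1 − θ_2 = -150.0000° (wrapped to (-180°,180°])

-90.004 60.004 -150.000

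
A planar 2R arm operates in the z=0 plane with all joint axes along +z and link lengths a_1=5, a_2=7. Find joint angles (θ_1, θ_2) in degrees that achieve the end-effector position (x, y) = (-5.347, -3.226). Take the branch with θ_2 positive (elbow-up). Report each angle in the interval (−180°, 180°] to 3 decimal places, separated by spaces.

cos θ_2 = (38.9975−5²−7²)/(2·5·7) = -0.5000; θ_2 = 120.0024° (elbow-up)
β = atan2(-3.2260,-5.3470) = -148.8962°; ψ = atan2(6.0620,1.4997) = 76.1040°
θ_1 = β − ψ = -225.0002°

135.000 120.002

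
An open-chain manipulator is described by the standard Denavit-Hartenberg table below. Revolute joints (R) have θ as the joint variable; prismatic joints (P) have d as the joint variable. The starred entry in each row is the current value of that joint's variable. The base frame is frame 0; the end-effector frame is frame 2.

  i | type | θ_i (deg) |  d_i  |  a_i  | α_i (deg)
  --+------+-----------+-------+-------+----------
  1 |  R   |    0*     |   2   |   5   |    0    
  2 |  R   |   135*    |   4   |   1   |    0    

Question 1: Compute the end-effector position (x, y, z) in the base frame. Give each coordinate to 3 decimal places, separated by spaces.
4.293 0.707 6.000

after link 1: o_1 = (5.0000, 0.0000, 2.0000)
after link 2: o_2 = (4.2929, 0.7071, 6.0000)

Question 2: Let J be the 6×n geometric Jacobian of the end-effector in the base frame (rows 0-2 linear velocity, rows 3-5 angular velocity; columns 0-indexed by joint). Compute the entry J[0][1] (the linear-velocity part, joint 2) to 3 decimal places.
axis z_1 = (0.0000,0.0000,1.0000); lever o_n−o_1 = (-0.7071,0.7071,4.0000)
cross product → J_v[:, 1] = (-0.7071,-0.7071,0.0000)
J_ω[:, 1] = z_1
entry J[0][1] = -0.7071

-0.707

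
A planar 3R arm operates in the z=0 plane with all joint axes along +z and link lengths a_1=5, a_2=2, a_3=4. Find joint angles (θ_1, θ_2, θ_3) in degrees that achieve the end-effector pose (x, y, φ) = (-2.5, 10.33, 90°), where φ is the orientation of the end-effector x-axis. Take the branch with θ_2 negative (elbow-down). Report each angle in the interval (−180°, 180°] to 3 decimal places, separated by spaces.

120.003 -30.009 0.006

wrist centre = target − a_3·(cos φ, sin φ) = (-2.5000, 6.3300)
cos θ_2 = (46.3189−5²−2²)/(2·5·2) = 0.8659; θ_2 = -30.0092° (elbow-down)
β = atan2(6.3300,-2.5000) = 111.5513°; ψ = atan2(-1.0003,6.7319) = -8.4516°
θ_1 = β − ψ = 120.0029°
θ_3 = φ − θ_1 − θ_2 = 0.0063° (wrapped to (-180°,180°])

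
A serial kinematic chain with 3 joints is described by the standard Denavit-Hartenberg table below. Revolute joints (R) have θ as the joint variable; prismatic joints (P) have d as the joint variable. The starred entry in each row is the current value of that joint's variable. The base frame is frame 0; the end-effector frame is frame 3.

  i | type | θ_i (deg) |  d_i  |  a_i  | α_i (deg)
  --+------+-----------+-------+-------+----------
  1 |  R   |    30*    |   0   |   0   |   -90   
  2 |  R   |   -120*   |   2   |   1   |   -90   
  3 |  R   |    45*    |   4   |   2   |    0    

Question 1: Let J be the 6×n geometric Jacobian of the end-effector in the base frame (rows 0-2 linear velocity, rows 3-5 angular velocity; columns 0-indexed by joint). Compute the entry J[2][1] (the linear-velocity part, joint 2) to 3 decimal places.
-2.257

axis z_1 = (-0.5000,0.8660,0.0000); lever o_n−o_1 = (1.6617,1.6358,4.0908)
cross product → J_v[:, 1] = (3.5427,2.0454,-2.2570)
J_ω[:, 1] = z_1
entry J[2][1] = -2.2570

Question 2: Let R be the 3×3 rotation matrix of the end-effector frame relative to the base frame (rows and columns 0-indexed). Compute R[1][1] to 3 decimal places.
End-effector y-axis (col 1 of R) = (0.6597,-0.4356,-0.6124)
R[1][1] = -0.4356

-0.436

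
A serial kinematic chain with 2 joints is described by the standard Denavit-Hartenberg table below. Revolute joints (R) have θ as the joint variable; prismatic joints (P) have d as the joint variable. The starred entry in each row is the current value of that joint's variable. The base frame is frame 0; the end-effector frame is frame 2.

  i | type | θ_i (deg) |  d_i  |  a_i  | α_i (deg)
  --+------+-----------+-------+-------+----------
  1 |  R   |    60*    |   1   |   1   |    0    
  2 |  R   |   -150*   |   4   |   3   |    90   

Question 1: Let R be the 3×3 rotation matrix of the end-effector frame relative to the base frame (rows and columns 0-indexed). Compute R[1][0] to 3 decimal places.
End-effector x-axis (col 0 of R) = (-0.0000,-1.0000,0.0000)
R[1][0] = -1.0000

-1.000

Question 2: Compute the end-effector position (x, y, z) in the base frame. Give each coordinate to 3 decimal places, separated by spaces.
after link 1: o_1 = (0.5000, 0.8660, 1.0000)
after link 2: o_2 = (0.5000, -2.1340, 5.0000)

0.500 -2.134 5.000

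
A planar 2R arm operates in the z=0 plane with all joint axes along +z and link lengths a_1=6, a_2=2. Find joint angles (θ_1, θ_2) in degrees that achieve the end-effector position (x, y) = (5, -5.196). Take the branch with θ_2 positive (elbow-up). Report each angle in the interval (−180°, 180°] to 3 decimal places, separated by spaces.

-60.000 60.004

cos θ_2 = (51.9984−6²−2²)/(2·6·2) = 0.4999; θ_2 = 60.0044° (elbow-up)
β = atan2(-5.1960,5.0000) = -46.1013°; ψ = atan2(1.7321,6.9999) = 13.8987°
θ_1 = β − ψ = -60.0000°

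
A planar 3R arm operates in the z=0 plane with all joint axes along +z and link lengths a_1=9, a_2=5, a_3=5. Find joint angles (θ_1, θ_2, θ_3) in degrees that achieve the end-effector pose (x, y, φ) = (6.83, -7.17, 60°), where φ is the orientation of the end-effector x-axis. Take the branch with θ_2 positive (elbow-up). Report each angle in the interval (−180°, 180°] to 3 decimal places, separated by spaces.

-90.000 59.999 90.002

wrist centre = target − a_3·(cos φ, sin φ) = (4.3300, -11.5001)
cos θ_2 = (151.0018−9²−5²)/(2·9·5) = 0.5000; θ_2 = 59.9987° (elbow-up)
β = atan2(-11.5001,4.3300) = -69.3678°; ψ = atan2(4.3301,11.5001) = 20.6326°
θ_1 = β − ψ = -90.0003°
θ_3 = φ − θ_1 − θ_2 = 90.0017° (wrapped to (-180°,180°])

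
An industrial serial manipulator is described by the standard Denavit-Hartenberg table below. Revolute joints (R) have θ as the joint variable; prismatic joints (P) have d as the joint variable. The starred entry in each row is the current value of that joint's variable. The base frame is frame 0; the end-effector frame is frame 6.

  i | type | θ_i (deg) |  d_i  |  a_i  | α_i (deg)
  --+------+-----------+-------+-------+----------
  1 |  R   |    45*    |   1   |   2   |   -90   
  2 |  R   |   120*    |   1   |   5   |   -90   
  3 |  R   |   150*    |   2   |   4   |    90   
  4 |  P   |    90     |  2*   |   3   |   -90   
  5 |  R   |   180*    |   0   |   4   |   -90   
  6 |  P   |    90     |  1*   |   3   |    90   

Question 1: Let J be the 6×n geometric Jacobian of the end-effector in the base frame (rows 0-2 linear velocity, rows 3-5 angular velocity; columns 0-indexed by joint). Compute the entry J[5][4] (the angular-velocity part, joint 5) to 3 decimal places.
axis z_4 = (-0.6597,0.0474,-0.7500); lever o_n−o_4 = (4.8643,1.5182,-0.1830)
cross product → J_v[:, 4] = (1.1300,-3.7690,-1.2321)
J_ω[:, 4] = z_4
entry J[5][4] = -0.7500

-0.750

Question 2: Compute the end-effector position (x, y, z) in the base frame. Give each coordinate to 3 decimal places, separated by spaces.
after link 1: o_1 = (1.4142, 1.4142, 1.0000)
after link 2: o_2 = (-1.0607, 0.3536, -3.3301)
after link 3: o_3 = (0.3536, -1.0607, 0.6699)
after link 4: o_4 = (-0.6124, -4.4761, 1.3038)
after link 5: o_5 = (1.8371, -2.0266, -0.6962)
after link 6: o_6 = (4.2519, -2.9578, 1.1208)

4.252 -2.958 1.121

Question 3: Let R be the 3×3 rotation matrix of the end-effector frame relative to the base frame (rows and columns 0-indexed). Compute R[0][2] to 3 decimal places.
0.612

End-effector z-axis (col 2 of R) = (0.6124,0.6124,-0.5000)
R[0][2] = 0.6124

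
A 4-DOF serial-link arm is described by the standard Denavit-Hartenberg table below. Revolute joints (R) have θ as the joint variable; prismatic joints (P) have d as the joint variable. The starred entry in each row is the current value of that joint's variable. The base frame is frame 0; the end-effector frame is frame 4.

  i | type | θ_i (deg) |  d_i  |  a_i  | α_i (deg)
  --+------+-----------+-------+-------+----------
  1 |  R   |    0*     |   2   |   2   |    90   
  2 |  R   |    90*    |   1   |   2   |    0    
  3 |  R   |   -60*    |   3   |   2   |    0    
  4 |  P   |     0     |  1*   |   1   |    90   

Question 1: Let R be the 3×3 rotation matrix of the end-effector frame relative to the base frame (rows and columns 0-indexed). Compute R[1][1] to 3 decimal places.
End-effector y-axis (col 1 of R) = (-0.0000,-1.0000,0.0000)
R[1][1] = -1.0000

-1.000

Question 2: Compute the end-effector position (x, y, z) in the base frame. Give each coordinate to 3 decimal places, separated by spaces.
after link 1: o_1 = (2.0000, 0.0000, 2.0000)
after link 2: o_2 = (2.0000, -1.0000, 4.0000)
after link 3: o_3 = (3.7321, -4.0000, 5.0000)
after link 4: o_4 = (4.5981, -5.0000, 5.5000)

4.598 -5.000 5.500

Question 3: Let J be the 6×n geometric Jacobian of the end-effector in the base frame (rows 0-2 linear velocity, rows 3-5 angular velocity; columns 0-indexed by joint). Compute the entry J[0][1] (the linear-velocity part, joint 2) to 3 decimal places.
axis z_1 = (0.0000,-1.0000,0.0000); lever o_n−o_1 = (2.5981,-5.0000,3.5000)
cross product → J_v[:, 1] = (-3.5000,0.0000,2.5981)
J_ω[:, 1] = z_1
entry J[0][1] = -3.5000

-3.500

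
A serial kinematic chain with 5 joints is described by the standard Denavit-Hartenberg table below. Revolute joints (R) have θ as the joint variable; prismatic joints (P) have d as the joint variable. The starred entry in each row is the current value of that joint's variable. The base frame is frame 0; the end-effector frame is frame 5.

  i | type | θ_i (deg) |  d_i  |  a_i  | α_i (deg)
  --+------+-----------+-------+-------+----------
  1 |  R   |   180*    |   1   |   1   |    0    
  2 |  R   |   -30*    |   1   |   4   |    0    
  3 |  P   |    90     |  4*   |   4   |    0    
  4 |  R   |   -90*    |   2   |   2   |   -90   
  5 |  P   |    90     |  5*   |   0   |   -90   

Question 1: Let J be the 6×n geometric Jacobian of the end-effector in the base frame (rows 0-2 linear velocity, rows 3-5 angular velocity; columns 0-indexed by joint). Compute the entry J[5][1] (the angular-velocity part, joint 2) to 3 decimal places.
1.000

axis z_1 = (0.0000,0.0000,1.0000); lever o_n−o_1 = (-9.6962,-4.7942,7.0000)
cross product → J_v[:, 1] = (4.7942,-9.6962,0.0000)
J_ω[:, 1] = z_1
entry J[5][1] = 1.0000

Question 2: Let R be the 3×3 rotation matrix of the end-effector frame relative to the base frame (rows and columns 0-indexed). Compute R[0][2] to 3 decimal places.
End-effector z-axis (col 2 of R) = (0.8660,-0.5000,-0.0000)
R[0][2] = 0.8660

0.866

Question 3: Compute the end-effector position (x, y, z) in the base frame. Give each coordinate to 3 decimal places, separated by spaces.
-10.696 -4.794 8.000

after link 1: o_1 = (-1.0000, 0.0000, 1.0000)
after link 2: o_2 = (-4.4641, 2.0000, 2.0000)
after link 3: o_3 = (-6.4641, -1.4641, 6.0000)
after link 4: o_4 = (-8.1962, -0.4641, 8.0000)
after link 5: o_5 = (-10.6962, -4.7942, 8.0000)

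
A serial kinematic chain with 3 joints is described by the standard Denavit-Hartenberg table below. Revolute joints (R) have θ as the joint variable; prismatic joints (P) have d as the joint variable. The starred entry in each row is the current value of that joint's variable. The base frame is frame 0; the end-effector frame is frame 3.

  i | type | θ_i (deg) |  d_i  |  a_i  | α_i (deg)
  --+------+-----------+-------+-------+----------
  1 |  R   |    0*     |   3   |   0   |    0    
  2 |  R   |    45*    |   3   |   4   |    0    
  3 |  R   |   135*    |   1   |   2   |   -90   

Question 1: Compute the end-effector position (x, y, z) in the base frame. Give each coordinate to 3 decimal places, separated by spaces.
0.828 2.828 7.000

after link 1: o_1 = (0.0000, 0.0000, 3.0000)
after link 2: o_2 = (2.8284, 2.8284, 6.0000)
after link 3: o_3 = (0.8284, 2.8284, 7.0000)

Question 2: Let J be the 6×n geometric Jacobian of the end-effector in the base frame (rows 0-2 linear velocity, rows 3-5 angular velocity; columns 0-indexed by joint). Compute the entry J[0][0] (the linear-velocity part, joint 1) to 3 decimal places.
-2.828

axis z_0 = ẑ; lever o_n−o_0 = (0.8284,2.8284,7.0000)
cross product → J_v[:, 0] = (-2.8284,0.8284,0.0000)
J_ω[:, 0] = z_0
entry J[0][0] = -2.8284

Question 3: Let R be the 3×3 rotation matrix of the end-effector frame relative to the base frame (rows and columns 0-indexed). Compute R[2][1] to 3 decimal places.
End-effector y-axis (col 1 of R) = (-0.0000,-0.0000,-1.0000)
R[2][1] = -1.0000

-1.000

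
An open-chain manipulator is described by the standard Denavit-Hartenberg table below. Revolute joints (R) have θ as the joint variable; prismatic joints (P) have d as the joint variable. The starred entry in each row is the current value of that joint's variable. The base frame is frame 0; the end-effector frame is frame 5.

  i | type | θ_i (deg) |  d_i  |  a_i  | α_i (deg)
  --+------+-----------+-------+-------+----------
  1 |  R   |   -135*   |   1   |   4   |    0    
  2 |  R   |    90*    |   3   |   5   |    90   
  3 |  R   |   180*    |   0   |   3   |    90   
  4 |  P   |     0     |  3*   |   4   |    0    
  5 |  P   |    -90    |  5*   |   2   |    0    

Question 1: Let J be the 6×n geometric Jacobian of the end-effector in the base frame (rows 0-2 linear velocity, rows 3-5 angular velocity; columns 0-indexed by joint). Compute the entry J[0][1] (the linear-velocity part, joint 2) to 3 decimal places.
axis z_1 = (0.0000,0.0000,1.0000); lever o_n−o_1 = (0.0000,2.8284,11.0000)
cross product → J_v[:, 1] = (-2.8284,0.0000,0.0000)
J_ω[:, 1] = z_1
entry J[0][1] = -2.8284

-2.828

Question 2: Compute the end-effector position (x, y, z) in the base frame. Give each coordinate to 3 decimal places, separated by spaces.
-2.828 -0.000 12.000

after link 1: o_1 = (-2.8284, -2.8284, 1.0000)
after link 2: o_2 = (0.7071, -6.3640, 4.0000)
after link 3: o_3 = (-1.4142, -4.2426, 4.0000)
after link 4: o_4 = (-4.2426, -1.4142, 7.0000)
after link 5: o_5 = (-2.8284, -0.0000, 12.0000)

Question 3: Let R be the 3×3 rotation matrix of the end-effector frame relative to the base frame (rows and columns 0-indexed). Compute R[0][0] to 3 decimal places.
0.707

End-effector x-axis (col 0 of R) = (0.7071,0.7071,0.0000)
R[0][0] = 0.7071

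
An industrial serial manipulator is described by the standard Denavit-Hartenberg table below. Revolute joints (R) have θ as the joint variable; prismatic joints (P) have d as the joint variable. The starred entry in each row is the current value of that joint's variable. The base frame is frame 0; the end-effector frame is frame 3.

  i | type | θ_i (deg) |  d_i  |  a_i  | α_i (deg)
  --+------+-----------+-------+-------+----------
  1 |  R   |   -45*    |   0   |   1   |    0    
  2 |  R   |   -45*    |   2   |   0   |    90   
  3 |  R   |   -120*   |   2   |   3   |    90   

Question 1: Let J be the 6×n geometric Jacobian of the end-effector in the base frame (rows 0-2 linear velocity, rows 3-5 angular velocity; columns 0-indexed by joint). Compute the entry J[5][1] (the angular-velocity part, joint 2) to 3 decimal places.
axis z_1 = (0.0000,0.0000,1.0000); lever o_n−o_1 = (-2.0000,1.5000,-0.5981)
cross product → J_v[:, 1] = (-1.5000,-2.0000,0.0000)
J_ω[:, 1] = z_1
entry J[5][1] = 1.0000

1.000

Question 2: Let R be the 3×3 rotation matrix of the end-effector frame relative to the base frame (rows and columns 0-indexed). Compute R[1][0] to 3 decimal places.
End-effector x-axis (col 0 of R) = (-0.0000,0.5000,-0.8660)
R[1][0] = 0.5000

0.500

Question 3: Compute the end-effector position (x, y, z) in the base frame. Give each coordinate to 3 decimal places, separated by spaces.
-1.293 0.793 -0.598

after link 1: o_1 = (0.7071, -0.7071, 0.0000)
after link 2: o_2 = (0.7071, -0.7071, 2.0000)
after link 3: o_3 = (-1.2929, 0.7929, -0.5981)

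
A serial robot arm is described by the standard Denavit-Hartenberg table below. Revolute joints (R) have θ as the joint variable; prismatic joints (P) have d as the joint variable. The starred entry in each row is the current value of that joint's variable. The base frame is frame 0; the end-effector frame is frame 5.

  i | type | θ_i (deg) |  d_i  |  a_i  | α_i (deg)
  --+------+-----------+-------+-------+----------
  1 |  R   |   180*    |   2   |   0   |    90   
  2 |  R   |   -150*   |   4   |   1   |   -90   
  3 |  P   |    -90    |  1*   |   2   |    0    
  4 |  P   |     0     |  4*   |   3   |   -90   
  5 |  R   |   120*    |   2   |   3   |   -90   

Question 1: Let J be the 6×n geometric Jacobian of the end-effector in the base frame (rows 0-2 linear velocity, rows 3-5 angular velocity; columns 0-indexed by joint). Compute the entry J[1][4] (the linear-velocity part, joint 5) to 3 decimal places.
axis z_4 = (0.8660,-0.0000,-0.5000); lever o_n−o_4 = (3.0311,-1.5000,1.2500)
cross product → J_v[:, 4] = (-0.7500,-2.5981,-1.2990)
J_ω[:, 4] = z_4
entry J[1][4] = -2.5981

-2.598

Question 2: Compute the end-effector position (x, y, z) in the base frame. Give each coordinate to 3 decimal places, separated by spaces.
after link 1: o_1 = (0.0000, 0.0000, 2.0000)
after link 2: o_2 = (0.8660, 4.0000, 1.5000)
after link 3: o_3 = (0.3660, 6.0000, 0.6340)
after link 4: o_4 = (-1.6340, 9.0000, -2.8301)
after link 5: o_5 = (1.3971, 7.5000, -1.5801)

1.397 7.500 -1.580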